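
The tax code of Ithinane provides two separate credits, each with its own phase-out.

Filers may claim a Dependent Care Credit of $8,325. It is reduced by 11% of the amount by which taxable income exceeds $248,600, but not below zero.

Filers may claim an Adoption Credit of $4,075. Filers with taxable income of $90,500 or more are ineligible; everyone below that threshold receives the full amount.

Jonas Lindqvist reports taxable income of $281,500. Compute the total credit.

$4,706

Dependent Care Credit: 11% of the $32,900 excess over $248,600 is $3,619; credit = $8,325 − $3,619 = $4,706.
Adoption Credit: $281,500 meets or exceeds the $90,500 cutoff, so the credit is $0.
Total: $4,706 + $0 = $4,706.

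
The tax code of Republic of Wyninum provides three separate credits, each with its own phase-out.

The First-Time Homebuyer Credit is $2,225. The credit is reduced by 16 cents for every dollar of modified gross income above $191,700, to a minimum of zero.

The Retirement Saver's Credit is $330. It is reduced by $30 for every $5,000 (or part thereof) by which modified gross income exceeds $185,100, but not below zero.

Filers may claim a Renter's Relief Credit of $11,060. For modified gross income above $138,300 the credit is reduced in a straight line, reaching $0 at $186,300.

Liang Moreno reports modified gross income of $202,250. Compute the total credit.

First-Time Homebuyer Credit: 16% of the $10,550 excess over $191,700 is $1,688; credit = $2,225 − $1,688 = $537.
Retirement Saver's Credit: income exceeds $185,100 by $17,150, which is 4 full-or-partial $5,000 increments; reduction = 4 × $30 = $120, leaving $210.
Renter's Relief Credit: $202,250 is at or above $186,300, so the credit is $0.
Total: $537 + $210 + $0 = $747.

$747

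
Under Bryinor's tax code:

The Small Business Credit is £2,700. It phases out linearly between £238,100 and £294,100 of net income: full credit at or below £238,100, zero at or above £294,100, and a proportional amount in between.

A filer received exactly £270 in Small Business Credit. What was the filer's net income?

£288,500

£270 is 270/2,700 of the full £2,700, so 2,430/2,700 of the £56,000 range has been used: income = £238,100 + £56,000 × 2,430/2,700 = £288,500.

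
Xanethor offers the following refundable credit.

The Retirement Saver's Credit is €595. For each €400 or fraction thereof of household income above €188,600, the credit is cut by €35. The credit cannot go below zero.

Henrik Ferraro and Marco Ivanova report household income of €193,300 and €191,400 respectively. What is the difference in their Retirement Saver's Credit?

€175

Henrik (€193,300): Retirement Saver's Credit: income exceeds €188,600 by €4,700, which is 12 full-or-partial €400 increments; reduction = 12 × €35 = €420, leaving €175.
Marco (€191,400): Retirement Saver's Credit: income exceeds €188,600 by €2,800, which is 7 full-or-partial €400 increments; reduction = 7 × €35 = €245, leaving €350.
Difference: |€175 − €350| = €175.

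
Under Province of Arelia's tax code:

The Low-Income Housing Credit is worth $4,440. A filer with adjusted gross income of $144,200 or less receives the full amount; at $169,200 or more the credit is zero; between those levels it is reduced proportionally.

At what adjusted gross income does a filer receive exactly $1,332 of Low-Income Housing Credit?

$1,332 is 1,332/4,440 of the full $4,440, so 3,108/4,440 of the $25,000 range has been used: income = $144,200 + $25,000 × 3,108/4,440 = $161,700.

$161,700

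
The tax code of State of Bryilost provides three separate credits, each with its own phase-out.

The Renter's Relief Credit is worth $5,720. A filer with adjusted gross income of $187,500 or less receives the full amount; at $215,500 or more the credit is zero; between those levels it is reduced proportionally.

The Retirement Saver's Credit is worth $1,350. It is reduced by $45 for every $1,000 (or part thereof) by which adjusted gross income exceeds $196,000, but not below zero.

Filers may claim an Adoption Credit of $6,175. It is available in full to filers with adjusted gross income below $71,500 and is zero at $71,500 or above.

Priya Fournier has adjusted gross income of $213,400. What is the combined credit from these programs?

$969

Renter's Relief Credit: $213,400 is $25,900 into a $28,000 phase-out range, leaving 2,100/28,000 of the credit: $5,720 × 2,100/28,000 = $429.
Retirement Saver's Credit: income exceeds $196,000 by $17,400, which is 18 full-or-partial $1,000 increments; reduction = 18 × $45 = $810, leaving $540.
Adoption Credit: $213,400 meets or exceeds the $71,500 cutoff, so the credit is $0.
Total: $429 + $540 + $0 = $969.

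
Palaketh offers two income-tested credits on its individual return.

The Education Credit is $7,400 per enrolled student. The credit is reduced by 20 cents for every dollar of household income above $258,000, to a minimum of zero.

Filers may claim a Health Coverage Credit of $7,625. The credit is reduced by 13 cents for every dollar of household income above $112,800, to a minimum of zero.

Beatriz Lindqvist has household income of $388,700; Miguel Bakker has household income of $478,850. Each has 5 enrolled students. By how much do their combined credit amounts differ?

$10,860

Beatriz ($388,700): Education Credit: base = 5 × $7,400 = $37,000. 20% of the $130,700 excess over $258,000 is $26,140; credit = $37,000 − $26,140 = $10,860. Health Coverage Credit: 13% of the $275,900 excess over $112,800 is $35,867 ≥ base, so the credit is $0. total $10,860 + $0 = $10,860
Miguel ($478,850): Education Credit: base = 5 × $7,400 = $37,000. 20% of the $220,850 excess over $258,000 is $44,170 ≥ base, so the credit is $0. Health Coverage Credit: 13% of the $366,050 excess over $112,800 is $47,586.50 ≥ base, so the credit is $0. total $0 + $0 = $0
Difference: |$10,860 − $0| = $10,860.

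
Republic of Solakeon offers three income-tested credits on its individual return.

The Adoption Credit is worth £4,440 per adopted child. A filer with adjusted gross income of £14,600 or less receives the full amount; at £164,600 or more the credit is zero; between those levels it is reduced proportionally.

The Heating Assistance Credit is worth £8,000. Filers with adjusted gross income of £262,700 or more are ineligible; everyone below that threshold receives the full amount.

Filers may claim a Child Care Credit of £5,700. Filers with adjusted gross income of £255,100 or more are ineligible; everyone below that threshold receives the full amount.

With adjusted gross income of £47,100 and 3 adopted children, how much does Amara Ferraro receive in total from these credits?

Adoption Credit: base = 3 × £4,440 = £13,320. £47,100 is £32,500 into a £150,000 phase-out range, leaving 117,500/150,000 of the credit: £13,320 × 117,500/150,000 = £10,434.
Heating Assistance Credit: £47,100 is below the £262,700 cutoff, so the full £8,000 applies.
Child Care Credit: £47,100 is below the £255,100 cutoff, so the full £5,700 applies.
Total: £10,434 + £8,000 + £5,700 = £24,134.

£24,134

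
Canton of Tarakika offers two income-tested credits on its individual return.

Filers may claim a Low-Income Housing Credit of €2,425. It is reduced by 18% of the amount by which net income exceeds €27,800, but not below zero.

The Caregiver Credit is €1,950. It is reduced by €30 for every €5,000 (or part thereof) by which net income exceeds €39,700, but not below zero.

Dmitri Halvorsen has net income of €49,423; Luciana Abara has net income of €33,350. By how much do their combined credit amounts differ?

Dmitri (€49,423): Low-Income Housing Credit: 18% of the €21,623 excess over €27,800 is €3,892.14 ≥ base, so the credit is €0. Caregiver Credit: income exceeds €39,700 by €9,723, which is 2 full-or-partial €5,000 increments; reduction = 2 × €30 = €60, leaving €1,890. total €0 + €1,890 = €1,890
Luciana (€33,350): Low-Income Housing Credit: 18% of the €5,550 excess over €27,800 is €999; credit = €2,425 − €999 = €1,426. Caregiver Credit: €33,350 is at or below the €39,700 threshold, so the full €1,950 applies. total €1,426 + €1,950 = €3,376
Difference: |€1,890 − €3,376| = €1,486.

€1,486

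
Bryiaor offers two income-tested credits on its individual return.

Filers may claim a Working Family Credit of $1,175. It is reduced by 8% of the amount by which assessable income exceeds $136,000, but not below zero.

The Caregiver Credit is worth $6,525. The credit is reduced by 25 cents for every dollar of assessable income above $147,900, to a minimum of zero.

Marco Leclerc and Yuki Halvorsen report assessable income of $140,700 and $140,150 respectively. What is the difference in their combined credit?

$44

Marco ($140,700): Working Family Credit: 8% of the $4,700 excess over $136,000 is $376; credit = $1,175 − $376 = $799. Caregiver Credit: $140,700 is at or below the $147,900 threshold, so the full $6,525 applies. total $799 + $6,525 = $7,324
Yuki ($140,150): Working Family Credit: 8% of the $4,150 excess over $136,000 is $332; credit = $1,175 − $332 = $843. Caregiver Credit: $140,150 is at or below the $147,900 threshold, so the full $6,525 applies. total $843 + $6,525 = $7,368
Difference: |$7,324 − $7,368| = $44.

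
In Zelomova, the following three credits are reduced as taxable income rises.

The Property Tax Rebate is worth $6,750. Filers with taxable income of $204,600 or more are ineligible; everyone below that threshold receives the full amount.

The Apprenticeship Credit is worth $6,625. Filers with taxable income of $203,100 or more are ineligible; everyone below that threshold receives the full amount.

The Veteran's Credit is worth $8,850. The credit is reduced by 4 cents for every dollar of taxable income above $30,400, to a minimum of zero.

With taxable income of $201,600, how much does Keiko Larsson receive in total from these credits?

$15,377

Property Tax Rebate: $201,600 is below the $204,600 cutoff, so the full $6,750 applies.
Apprenticeship Credit: $201,600 is below the $203,100 cutoff, so the full $6,625 applies.
Veteran's Credit: 4% of the $171,200 excess over $30,400 is $6,848; credit = $8,850 − $6,848 = $2,002.
Total: $6,750 + $6,625 + $2,002 = $15,377.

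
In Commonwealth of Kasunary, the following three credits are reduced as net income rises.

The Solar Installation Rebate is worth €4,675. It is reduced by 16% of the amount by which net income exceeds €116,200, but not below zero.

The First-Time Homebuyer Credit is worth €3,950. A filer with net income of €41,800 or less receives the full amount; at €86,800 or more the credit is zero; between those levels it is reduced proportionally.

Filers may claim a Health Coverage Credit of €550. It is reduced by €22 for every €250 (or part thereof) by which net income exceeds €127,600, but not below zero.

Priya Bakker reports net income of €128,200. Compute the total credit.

Solar Installation Rebate: 16% of the €12,000 excess over €116,200 is €1,920; credit = €4,675 − €1,920 = €2,755.
First-Time Homebuyer Credit: €128,200 is at or above €86,800, so the credit is €0.
Health Coverage Credit: income exceeds €127,600 by €600, which is 3 full-or-partial €250 increments; reduction = 3 × €22 = €66, leaving €484.
Total: €2,755 + €0 + €484 = €3,239.

€3,239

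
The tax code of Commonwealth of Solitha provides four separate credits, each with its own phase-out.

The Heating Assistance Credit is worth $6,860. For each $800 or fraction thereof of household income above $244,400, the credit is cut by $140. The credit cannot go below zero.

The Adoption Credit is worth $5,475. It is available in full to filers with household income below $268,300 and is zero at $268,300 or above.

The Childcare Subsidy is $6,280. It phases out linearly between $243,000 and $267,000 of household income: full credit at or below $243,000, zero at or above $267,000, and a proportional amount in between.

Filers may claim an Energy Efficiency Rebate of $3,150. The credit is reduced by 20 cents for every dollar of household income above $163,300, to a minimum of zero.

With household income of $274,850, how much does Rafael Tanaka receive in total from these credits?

Heating Assistance Credit: income exceeds $244,400 by $30,450, which is 39 full-or-partial $800 increments; reduction = 39 × $140 = $5,460, leaving $1,400.
Adoption Credit: $274,850 meets or exceeds the $268,300 cutoff, so the credit is $0.
Childcare Subsidy: $274,850 is at or above $267,000, so the credit is $0.
Energy Efficiency Rebate: 20% of the $111,550 excess over $163,300 is $22,310 ≥ base, so the credit is $0.
Total: $1,400 + $0 + $0 + $0 = $1,400.

$1,400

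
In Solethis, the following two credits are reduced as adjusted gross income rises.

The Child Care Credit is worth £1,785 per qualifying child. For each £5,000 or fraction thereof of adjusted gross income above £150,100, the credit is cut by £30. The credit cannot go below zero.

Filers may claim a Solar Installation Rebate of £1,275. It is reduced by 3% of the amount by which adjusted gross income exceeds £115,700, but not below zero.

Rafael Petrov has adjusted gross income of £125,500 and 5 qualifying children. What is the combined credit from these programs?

Child Care Credit: base = 5 × £1,785 = £8,925. £125,500 is at or below the £150,100 threshold, so the full £8,925 applies.
Solar Installation Rebate: 3% of the £9,800 excess over £115,700 is £294; credit = £1,275 − £294 = £981.
Total: £8,925 + £981 = £9,906.

£9,906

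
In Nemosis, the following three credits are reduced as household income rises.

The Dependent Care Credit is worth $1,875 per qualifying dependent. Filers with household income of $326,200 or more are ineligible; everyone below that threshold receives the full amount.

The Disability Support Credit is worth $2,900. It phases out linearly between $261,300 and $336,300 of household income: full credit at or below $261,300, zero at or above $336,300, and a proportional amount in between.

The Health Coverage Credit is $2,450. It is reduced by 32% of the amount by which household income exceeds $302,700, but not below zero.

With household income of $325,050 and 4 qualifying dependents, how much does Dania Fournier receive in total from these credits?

$7,935

Dependent Care Credit: base = 4 × $1,875 = $7,500. $325,050 is below the $326,200 cutoff, so the full $7,500 applies.
Disability Support Credit: $325,050 is $63,750 into a $75,000 phase-out range, leaving 11,250/75,000 of the credit: $2,900 × 11,250/75,000 = $435.
Health Coverage Credit: 32% of the $22,350 excess over $302,700 is $7,152 ≥ base, so the credit is $0.
Total: $7,500 + $435 + $0 = $7,935.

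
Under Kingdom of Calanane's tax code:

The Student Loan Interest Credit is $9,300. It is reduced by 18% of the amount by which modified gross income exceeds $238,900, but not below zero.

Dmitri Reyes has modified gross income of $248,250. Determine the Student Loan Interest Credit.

Student Loan Interest Credit: 18% of the $9,350 excess over $238,900 is $1,683; credit = $9,300 − $1,683 = $7,617.

$7,617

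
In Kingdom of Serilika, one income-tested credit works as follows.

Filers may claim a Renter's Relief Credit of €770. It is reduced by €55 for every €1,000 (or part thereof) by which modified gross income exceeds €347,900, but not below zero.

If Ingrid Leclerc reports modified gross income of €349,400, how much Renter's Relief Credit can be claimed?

€660

Renter's Relief Credit: income exceeds €347,900 by €1,500, which is 2 full-or-partial €1,000 increments; reduction = 2 × €55 = €110, leaving €660.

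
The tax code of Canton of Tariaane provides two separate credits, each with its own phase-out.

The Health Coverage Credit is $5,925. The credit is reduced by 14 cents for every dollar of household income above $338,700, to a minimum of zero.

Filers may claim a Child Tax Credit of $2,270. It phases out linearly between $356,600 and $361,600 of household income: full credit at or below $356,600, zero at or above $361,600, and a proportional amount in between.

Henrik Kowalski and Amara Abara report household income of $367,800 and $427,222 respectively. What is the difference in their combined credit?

Henrik ($367,800): Health Coverage Credit: 14% of the $29,100 excess over $338,700 is $4,074; credit = $5,925 − $4,074 = $1,851. Child Tax Credit: $367,800 is at or above $361,600, so the credit is $0. total $1,851 + $0 = $1,851
Amara ($427,222): Health Coverage Credit: 14% of the $88,522 excess over $338,700 is $12,393.08 ≥ base, so the credit is $0. Child Tax Credit: $427,222 is at or above $361,600, so the credit is $0. total $0 + $0 = $0
Difference: |$1,851 − $0| = $1,851.

$1,851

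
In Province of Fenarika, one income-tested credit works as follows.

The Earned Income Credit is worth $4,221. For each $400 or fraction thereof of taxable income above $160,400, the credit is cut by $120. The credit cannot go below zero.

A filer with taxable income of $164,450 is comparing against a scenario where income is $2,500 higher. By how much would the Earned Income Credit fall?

$720

At $164,450 — income exceeds $160,400 by $4,050, which is 11 full-or-partial $400 increments; reduction = 11 × $120 = $1,320, leaving $2,901.
At $166,950 — income exceeds $160,400 by $6,550, which is 17 full-or-partial $400 increments; reduction = 17 × $120 = $2,040, leaving $2,181.
Lost: $2,901 − $2,181 = $720.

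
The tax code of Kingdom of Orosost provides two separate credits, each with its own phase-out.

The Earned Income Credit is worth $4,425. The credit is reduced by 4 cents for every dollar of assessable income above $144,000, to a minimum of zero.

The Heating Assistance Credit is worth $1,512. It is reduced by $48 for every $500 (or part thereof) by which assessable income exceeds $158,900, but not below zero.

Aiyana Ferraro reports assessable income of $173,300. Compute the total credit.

$3,373

Earned Income Credit: 4% of the $29,300 excess over $144,000 is $1,172; credit = $4,425 − $1,172 = $3,253.
Heating Assistance Credit: income exceeds $158,900 by $14,400, which is 29 full-or-partial $500 increments; reduction = 29 × $48 = $1,392, leaving $120.
Total: $3,253 + $120 = $3,373.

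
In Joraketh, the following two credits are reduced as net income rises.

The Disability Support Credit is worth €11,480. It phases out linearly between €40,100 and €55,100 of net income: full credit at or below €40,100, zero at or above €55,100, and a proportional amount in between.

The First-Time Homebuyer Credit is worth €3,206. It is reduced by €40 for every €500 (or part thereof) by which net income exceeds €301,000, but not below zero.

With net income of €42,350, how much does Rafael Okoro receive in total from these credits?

Disability Support Credit: €42,350 is €2,250 into a €15,000 phase-out range, leaving 12,750/15,000 of the credit: €11,480 × 12,750/15,000 = €9,758.
First-Time Homebuyer Credit: €42,350 is at or below the €301,000 threshold, so the full €3,206 applies.
Total: €9,758 + €3,206 = €12,964.

€12,964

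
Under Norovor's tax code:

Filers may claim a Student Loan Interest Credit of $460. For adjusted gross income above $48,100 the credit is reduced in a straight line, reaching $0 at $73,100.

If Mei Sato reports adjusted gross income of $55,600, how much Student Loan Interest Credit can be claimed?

$322

Student Loan Interest Credit: $55,600 is $7,500 into a $25,000 phase-out range, leaving 17,500/25,000 of the credit: $460 × 17,500/25,000 = $322.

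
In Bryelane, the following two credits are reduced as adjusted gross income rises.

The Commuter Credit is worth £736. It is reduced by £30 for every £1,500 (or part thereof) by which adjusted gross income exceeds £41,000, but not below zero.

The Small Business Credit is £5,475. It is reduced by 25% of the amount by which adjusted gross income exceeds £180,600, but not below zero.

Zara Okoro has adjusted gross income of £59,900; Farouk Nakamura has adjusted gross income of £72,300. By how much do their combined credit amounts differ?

Zara (£59,900): Commuter Credit: income exceeds £41,000 by £18,900, which is 13 full-or-partial £1,500 increments; reduction = 13 × £30 = £390, leaving £346. Small Business Credit: £59,900 is at or below the £180,600 threshold, so the full £5,475 applies. total £346 + £5,475 = £5,821
Farouk (£72,300): Commuter Credit: income exceeds £41,000 by £31,300, which is 21 full-or-partial £1,500 increments; reduction = 21 × £30 = £630, leaving £106. Small Business Credit: £72,300 is at or below the £180,600 threshold, so the full £5,475 applies. total £106 + £5,475 = £5,581
Difference: |£5,821 − £5,581| = £240.

£240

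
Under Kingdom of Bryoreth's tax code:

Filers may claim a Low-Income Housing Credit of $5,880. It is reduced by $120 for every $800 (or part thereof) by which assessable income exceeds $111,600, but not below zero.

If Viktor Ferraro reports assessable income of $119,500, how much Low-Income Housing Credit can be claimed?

$4,680

Low-Income Housing Credit: income exceeds $111,600 by $7,900, which is 10 full-or-partial $800 increments; reduction = 10 × $120 = $1,200, leaving $4,680.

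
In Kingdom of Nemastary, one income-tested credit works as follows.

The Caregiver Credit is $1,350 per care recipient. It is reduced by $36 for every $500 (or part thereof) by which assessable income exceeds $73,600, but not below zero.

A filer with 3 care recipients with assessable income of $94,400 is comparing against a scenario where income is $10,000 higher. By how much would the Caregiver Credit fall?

At $94,400 — base = 3 × $1,350 = $4,050. income exceeds $73,600 by $20,800, which is 42 full-or-partial $500 increments; reduction = 42 × $36 = $1,512, leaving $2,538.
At $104,400 — base = 3 × $1,350 = $4,050. income exceeds $73,600 by $30,800, which is 62 full-or-partial $500 increments; reduction = 62 × $36 = $2,232, leaving $1,818.
Lost: $2,538 − $1,818 = $720.

$720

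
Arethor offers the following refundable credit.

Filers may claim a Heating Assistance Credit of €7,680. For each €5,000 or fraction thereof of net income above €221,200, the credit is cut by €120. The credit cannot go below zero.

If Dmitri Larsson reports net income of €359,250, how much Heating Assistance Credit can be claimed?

Heating Assistance Credit: income exceeds €221,200 by €138,050, which is 28 full-or-partial €5,000 increments; reduction = 28 × €120 = €3,360, leaving €4,320.

€4,320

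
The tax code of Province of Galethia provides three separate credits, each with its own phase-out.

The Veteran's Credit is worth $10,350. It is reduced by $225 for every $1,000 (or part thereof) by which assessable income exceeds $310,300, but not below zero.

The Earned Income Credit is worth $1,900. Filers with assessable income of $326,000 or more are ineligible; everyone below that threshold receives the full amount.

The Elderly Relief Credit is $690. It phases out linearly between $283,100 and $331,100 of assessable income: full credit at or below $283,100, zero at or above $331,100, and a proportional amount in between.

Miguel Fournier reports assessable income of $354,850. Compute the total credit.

Veteran's Credit: income exceeds $310,300 by $44,550, which is 45 full-or-partial $1,000 increments; reduction = 45 × $225 = $10,125, leaving $225.
Earned Income Credit: $354,850 meets or exceeds the $326,000 cutoff, so the credit is $0.
Elderly Relief Credit: $354,850 is at or above $331,100, so the credit is $0.
Total: $225 + $0 + $0 = $225.

$225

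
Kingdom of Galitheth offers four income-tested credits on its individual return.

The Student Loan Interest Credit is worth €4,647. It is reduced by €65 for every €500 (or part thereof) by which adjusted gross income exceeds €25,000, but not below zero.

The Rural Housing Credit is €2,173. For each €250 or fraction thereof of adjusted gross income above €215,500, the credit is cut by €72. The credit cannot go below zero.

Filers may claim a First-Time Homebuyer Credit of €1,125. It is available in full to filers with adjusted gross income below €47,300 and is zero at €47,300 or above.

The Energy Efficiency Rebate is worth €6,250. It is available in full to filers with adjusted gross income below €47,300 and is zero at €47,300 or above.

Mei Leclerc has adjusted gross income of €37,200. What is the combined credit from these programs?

€12,570

Student Loan Interest Credit: income exceeds €25,000 by €12,200, which is 25 full-or-partial €500 increments; reduction = 25 × €65 = €1,625, leaving €3,022.
Rural Housing Credit: €37,200 is at or below the €215,500 threshold, so the full €2,173 applies.
First-Time Homebuyer Credit: €37,200 is below the €47,300 cutoff, so the full €1,125 applies.
Energy Efficiency Rebate: €37,200 is below the €47,300 cutoff, so the full €6,250 applies.
Total: €3,022 + €2,173 + €1,125 + €6,250 = €12,570.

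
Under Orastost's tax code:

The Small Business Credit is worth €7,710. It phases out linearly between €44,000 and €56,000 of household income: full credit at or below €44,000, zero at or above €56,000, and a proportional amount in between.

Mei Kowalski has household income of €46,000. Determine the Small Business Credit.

€6,425

Small Business Credit: €46,000 is €2,000 into a €12,000 phase-out range, leaving 10,000/12,000 of the credit: €7,710 × 10,000/12,000 = €6,425.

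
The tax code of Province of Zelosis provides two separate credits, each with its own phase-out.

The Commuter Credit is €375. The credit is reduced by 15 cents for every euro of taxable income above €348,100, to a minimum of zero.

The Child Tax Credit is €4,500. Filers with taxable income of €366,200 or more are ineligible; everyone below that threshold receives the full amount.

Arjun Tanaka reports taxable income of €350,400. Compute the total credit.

€4,530

Commuter Credit: 15% of the €2,300 excess over €348,100 is €345; credit = €375 − €345 = €30.
Child Tax Credit: €350,400 is below the €366,200 cutoff, so the full €4,500 applies.
Total: €30 + €4,500 = €4,530.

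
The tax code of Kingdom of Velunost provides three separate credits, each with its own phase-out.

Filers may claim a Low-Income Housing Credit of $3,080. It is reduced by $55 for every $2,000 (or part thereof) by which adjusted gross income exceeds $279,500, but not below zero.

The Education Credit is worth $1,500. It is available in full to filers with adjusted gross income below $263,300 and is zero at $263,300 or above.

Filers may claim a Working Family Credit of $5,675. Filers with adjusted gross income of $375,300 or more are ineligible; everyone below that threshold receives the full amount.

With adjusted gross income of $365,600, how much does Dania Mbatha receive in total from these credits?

$6,335

Low-Income Housing Credit: income exceeds $279,500 by $86,100, which is 44 full-or-partial $2,000 increments; reduction = 44 × $55 = $2,420, leaving $660.
Education Credit: $365,600 meets or exceeds the $263,300 cutoff, so the credit is $0.
Working Family Credit: $365,600 is below the $375,300 cutoff, so the full $5,675 applies.
Total: $660 + $0 + $5,675 = $6,335.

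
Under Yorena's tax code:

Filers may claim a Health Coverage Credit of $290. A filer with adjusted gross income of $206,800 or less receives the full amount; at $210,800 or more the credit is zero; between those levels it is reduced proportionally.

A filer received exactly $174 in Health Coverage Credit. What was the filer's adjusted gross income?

$208,400

$174 is 174/290 of the full $290, so 116/290 of the $4,000 range has been used: income = $206,800 + $4,000 × 116/290 = $208,400.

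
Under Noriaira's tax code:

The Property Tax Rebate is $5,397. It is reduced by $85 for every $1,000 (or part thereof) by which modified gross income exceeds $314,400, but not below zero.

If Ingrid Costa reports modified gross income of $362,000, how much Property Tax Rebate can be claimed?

Property Tax Rebate: income exceeds $314,400 by $47,600, which is 48 full-or-partial $1,000 increments; reduction = 48 × $85 = $4,080, leaving $1,317.

$1,317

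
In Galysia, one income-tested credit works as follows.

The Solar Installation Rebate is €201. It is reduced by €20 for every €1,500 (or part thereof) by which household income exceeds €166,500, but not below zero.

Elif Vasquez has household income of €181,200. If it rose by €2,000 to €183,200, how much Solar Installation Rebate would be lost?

At €181,200 — income exceeds €166,500 by €14,700, which is 10 full-or-partial €1,500 increments; reduction = 10 × €20 = €200, leaving €1.
At €183,200 — income exceeds €166,500 by €16,700 → 12 increments × €20 = €240 ≥ base, so the credit is €0.
Lost: €1 − €0 = €1.

€1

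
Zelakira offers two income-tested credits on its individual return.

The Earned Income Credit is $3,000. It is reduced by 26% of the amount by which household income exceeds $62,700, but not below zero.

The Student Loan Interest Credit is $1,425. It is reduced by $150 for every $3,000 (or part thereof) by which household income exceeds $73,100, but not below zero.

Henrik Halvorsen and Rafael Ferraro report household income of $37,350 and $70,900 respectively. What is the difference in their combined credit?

$2,132

Henrik ($37,350): Earned Income Credit: $37,350 is at or below the $62,700 threshold, so the full $3,000 applies. Student Loan Interest Credit: $37,350 is at or below the $73,100 threshold, so the full $1,425 applies. total $3,000 + $1,425 = $4,425
Rafael ($70,900): Earned Income Credit: 26% of the $8,200 excess over $62,700 is $2,132; credit = $3,000 − $2,132 = $868. Student Loan Interest Credit: $70,900 is at or below the $73,100 threshold, so the full $1,425 applies. total $868 + $1,425 = $2,293
Difference: |$4,425 − $2,293| = $2,132.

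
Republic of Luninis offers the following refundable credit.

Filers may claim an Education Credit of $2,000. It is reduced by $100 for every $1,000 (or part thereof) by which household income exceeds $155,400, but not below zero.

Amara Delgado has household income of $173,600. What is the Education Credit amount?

$100

Education Credit: income exceeds $155,400 by $18,200, which is 19 full-or-partial $1,000 increments; reduction = 19 × $100 = $1,900, leaving $100.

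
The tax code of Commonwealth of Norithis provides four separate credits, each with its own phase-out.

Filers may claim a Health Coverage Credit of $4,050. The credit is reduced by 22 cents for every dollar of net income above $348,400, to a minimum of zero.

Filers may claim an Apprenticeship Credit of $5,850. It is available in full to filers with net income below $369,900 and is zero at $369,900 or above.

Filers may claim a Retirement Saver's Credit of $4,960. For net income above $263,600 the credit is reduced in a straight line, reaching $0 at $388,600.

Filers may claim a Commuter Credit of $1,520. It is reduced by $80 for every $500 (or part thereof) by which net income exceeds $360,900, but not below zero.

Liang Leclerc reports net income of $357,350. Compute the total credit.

$10,691

Health Coverage Credit: 22% of the $8,950 excess over $348,400 is $1,969; credit = $4,050 − $1,969 = $2,081.
Apprenticeship Credit: $357,350 is below the $369,900 cutoff, so the full $5,850 applies.
Retirement Saver's Credit: $357,350 is $93,750 into a $125,000 phase-out range, leaving 31,250/125,000 of the credit: $4,960 × 31,250/125,000 = $1,240.
Commuter Credit: $357,350 is at or below the $360,900 threshold, so the full $1,520 applies.
Total: $2,081 + $5,850 + $1,240 + $1,520 = $10,691.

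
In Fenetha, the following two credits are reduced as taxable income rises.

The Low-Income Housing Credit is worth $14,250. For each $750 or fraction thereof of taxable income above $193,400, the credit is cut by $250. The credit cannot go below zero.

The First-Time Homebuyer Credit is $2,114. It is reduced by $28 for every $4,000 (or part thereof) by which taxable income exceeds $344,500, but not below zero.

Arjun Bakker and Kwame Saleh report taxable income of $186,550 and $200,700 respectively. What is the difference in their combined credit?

Arjun ($186,550): Low-Income Housing Credit: $186,550 is at or below the $193,400 threshold, so the full $14,250 applies. First-Time Homebuyer Credit: $186,550 is at or below the $344,500 threshold, so the full $2,114 applies. total $14,250 + $2,114 = $16,364
Kwame ($200,700): Low-Income Housing Credit: income exceeds $193,400 by $7,300, which is 10 full-or-partial $750 increments; reduction = 10 × $250 = $2,500, leaving $11,750. First-Time Homebuyer Credit: $200,700 is at or below the $344,500 threshold, so the full $2,114 applies. total $11,750 + $2,114 = $13,864
Difference: |$16,364 − $13,864| = $2,500.

$2,500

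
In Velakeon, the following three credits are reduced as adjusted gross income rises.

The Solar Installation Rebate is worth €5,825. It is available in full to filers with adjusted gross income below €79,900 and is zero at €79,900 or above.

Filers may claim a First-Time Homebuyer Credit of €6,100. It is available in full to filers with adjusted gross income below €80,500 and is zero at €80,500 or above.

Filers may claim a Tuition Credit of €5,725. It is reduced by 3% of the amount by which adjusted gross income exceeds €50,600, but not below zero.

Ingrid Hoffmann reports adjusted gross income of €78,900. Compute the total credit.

€16,801

Solar Installation Rebate: €78,900 is below the €79,900 cutoff, so the full €5,825 applies.
First-Time Homebuyer Credit: €78,900 is below the €80,500 cutoff, so the full €6,100 applies.
Tuition Credit: 3% of the €28,300 excess over €50,600 is €849; credit = €5,725 − €849 = €4,876.
Total: €5,825 + €6,100 + €4,876 = €16,801.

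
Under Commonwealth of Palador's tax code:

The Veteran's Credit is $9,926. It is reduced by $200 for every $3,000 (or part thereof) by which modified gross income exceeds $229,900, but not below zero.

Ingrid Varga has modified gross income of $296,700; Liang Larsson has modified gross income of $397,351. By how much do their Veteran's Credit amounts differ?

$5,326

Ingrid ($296,700): Veteran's Credit: income exceeds $229,900 by $66,800, which is 23 full-or-partial $3,000 increments; reduction = 23 × $200 = $4,600, leaving $5,326.
Liang ($397,351): Veteran's Credit: income exceeds $229,900 by $167,451 → 56 increments × $200 = $11,200 ≥ base, so the credit is $0.
Difference: |$5,326 − $0| = $5,326.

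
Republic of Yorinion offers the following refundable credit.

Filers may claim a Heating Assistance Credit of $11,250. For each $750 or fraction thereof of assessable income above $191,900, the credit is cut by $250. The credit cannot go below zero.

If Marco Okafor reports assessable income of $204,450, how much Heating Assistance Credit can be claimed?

Heating Assistance Credit: income exceeds $191,900 by $12,550, which is 17 full-or-partial $750 increments; reduction = 17 × $250 = $4,250, leaving $7,000.

$7,000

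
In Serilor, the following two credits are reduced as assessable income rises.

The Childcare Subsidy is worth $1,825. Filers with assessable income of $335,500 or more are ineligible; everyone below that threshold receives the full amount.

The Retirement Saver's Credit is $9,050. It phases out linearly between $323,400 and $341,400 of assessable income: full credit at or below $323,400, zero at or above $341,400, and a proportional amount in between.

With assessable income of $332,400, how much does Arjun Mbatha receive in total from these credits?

Childcare Subsidy: $332,400 is below the $335,500 cutoff, so the full $1,825 applies.
Retirement Saver's Credit: $332,400 is $9,000 into a $18,000 phase-out range, leaving 9,000/18,000 of the credit: $9,050 × 9,000/18,000 = $4,525.
Total: $1,825 + $4,525 = $6,350.

$6,350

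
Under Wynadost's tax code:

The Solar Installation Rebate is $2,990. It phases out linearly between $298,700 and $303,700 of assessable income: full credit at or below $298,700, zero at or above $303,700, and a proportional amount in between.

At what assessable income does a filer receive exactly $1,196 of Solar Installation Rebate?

$1,196 is 1,196/2,990 of the full $2,990, so 1,794/2,990 of the $5,000 range has been used: income = $298,700 + $5,000 × 1,794/2,990 = $301,700.

$301,700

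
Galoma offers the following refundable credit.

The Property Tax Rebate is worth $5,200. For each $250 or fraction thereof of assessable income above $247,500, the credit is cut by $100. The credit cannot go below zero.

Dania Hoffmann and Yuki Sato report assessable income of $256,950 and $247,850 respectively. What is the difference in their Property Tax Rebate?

Dania ($256,950): Property Tax Rebate: income exceeds $247,500 by $9,450, which is 38 full-or-partial $250 increments; reduction = 38 × $100 = $3,800, leaving $1,400.
Yuki ($247,850): Property Tax Rebate: income exceeds $247,500 by $350, which is 2 full-or-partial $250 increments; reduction = 2 × $100 = $200, leaving $5,000.
Difference: |$1,400 − $5,000| = $3,600.

$3,600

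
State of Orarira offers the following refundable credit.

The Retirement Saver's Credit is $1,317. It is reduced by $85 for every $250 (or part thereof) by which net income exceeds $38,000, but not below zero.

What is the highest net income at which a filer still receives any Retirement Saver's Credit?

After 15 increments the reduction is 15 × $85 = $1,275, leaving $42; one more increment wipes it out. Increment 15 ends at excess 15 × $250 = $3,750, so the highest qualifying income is $38,000 + $3,750 = $41,750.

$41,750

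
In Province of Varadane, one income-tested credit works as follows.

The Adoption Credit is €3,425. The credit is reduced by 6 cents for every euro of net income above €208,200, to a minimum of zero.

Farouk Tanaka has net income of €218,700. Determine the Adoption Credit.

€2,795

Adoption Credit: 6% of the €10,500 excess over €208,200 is €630; credit = €3,425 − €630 = €2,795.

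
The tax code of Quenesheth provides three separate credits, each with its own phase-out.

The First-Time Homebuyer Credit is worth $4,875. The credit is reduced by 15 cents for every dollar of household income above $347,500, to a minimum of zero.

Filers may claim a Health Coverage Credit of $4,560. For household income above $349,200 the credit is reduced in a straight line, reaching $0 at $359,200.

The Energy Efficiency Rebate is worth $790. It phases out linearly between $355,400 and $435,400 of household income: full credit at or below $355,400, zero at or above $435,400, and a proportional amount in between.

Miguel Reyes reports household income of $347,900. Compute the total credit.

First-Time Homebuyer Credit: 15% of the $400 excess over $347,500 is $60; credit = $4,875 − $60 = $4,815.
Health Coverage Credit: $347,900 is at or below the $349,200 threshold, so the full $4,560 applies.
Energy Efficiency Rebate: $347,900 is at or below the $355,400 threshold, so the full $790 applies.
Total: $4,815 + $4,560 + $790 = $10,165.

$10,165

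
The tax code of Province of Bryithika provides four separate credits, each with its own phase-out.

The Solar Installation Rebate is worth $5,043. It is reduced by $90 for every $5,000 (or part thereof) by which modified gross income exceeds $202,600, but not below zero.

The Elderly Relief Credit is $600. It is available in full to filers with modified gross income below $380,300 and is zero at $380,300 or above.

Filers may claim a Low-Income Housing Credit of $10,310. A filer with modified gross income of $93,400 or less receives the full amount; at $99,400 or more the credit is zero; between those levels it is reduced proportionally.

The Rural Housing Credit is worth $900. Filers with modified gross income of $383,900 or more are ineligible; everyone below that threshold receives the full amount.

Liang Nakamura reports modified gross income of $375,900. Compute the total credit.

Solar Installation Rebate: income exceeds $202,600 by $173,300, which is 35 full-or-partial $5,000 increments; reduction = 35 × $90 = $3,150, leaving $1,893.
Elderly Relief Credit: $375,900 is below the $380,300 cutoff, so the full $600 applies.
Low-Income Housing Credit: $375,900 is at or above $99,400, so the credit is $0.
Rural Housing Credit: $375,900 is below the $383,900 cutoff, so the full $900 applies.
Total: $1,893 + $600 + $0 + $900 = $3,393.

$3,393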